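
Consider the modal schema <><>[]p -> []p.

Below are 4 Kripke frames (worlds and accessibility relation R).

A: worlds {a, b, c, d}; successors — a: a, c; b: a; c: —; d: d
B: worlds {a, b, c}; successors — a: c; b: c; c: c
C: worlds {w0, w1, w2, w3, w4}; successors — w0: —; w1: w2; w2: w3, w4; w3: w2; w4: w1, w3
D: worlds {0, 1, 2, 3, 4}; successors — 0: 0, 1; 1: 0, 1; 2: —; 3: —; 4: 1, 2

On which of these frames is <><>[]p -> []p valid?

The schema corresponds to a generalized confluence (Geach) condition: forall x forall y forall z ((x R^2 y & xRz) -> exists w (yRw & z = w)).
A: fails — aR²c, aRa but no w with cRw and a=w.
B: satisfies the condition.
C: fails — w1R²w4, w1Rw2 but no w with w4Rw and w2=w.
D: fails — 4R²0, 4R2 but no w with 0Rw and 2=w.
Valid on: B.

B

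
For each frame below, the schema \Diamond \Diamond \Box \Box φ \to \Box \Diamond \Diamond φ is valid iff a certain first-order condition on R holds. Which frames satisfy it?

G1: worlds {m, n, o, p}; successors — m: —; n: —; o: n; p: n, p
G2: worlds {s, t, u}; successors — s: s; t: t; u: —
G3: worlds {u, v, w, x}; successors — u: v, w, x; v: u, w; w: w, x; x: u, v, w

G2, G3

Frame correspondent (Sahlqvist): \forall x \forall y \forall z ((x R^2 y \wedge xRz) \to \exists w (y R^2 w \wedge z R^2 w)) — i.e. a generalized confluence (Geach) condition.
G1: fails — pR²n, pRn but no w with nR²w and nR²w.
G2: ✓.
G3: ✓.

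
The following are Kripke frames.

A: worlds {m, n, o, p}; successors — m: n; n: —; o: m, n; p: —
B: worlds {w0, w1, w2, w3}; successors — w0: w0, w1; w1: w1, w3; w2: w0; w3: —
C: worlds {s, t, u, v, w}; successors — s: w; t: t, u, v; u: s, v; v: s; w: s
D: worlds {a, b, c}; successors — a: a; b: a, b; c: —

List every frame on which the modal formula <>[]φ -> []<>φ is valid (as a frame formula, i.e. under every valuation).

D

The schema corresponds to convergence: forall x forall y forall z (Rxy & Rxz -> exists w (Ryw & Rzw)).
A: fails — Rmn and Rmn but n and n have no common successor.
B: fails — Rw1w1 and Rw1w3 but w1 and w3 have no common successor.
C: fails — Rtv and Rtt but v and t have no common successor.
D: satisfies the condition.
Valid on: D.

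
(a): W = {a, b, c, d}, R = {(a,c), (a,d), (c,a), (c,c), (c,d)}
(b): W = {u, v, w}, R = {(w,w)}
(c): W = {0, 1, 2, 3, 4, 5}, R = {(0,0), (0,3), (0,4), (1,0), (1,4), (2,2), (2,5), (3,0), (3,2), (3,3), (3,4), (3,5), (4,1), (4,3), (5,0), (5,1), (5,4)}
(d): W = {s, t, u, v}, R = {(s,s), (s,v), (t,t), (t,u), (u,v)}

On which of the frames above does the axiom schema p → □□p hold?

This is the axiom for a generalized confluence (Geach) condition; its first-order frame correspondent is ∀x ∀z (xR²z → ∃w (x = w ∧ z = w)).
(a): fails — aR²c but a ≠ c.
(b): holds.
(c): fails — 0R²1 but 0 ≠ 1.
(d): fails — sR²v but s ≠ v.

(b)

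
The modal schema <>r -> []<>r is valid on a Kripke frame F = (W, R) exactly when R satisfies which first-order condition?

the Euclidean property: forall x forall y forall z (Rxy & Rxz -> Ryz)

Suppose ◇r→□◇r is valid. Take Rxy, Rxz and set V(r)={y}. Then ◇r at x, so □◇r at x, so ◇r at z, so some w with Rzw has r; w=y, i.e. Rzy. By symmetry of the argument, Ryz.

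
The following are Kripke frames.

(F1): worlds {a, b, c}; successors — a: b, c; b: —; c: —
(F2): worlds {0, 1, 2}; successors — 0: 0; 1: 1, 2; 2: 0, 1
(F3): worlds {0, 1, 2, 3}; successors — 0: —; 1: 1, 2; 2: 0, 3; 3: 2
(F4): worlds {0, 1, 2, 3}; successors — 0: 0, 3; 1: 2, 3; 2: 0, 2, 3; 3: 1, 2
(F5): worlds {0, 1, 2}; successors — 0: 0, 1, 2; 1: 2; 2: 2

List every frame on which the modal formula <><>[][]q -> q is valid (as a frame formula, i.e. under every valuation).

(F1)

The schema corresponds to a generalized confluence (Geach) condition: forall x forall y (x R^2 y -> exists w (y R^2 w & x = w)).
(F1): holds.
(F2): fails — 1R²0 but no w with 0R²w and 1=w.
(F3): fails — 1R²0 but no w with 0R²w and 1=w.
(F4): fails — 1R²3 but no w with 3R²w and 1=w.
(F5): fails — 0R²1 but no w with 1R²w and 0=w.
Valid on: (F1).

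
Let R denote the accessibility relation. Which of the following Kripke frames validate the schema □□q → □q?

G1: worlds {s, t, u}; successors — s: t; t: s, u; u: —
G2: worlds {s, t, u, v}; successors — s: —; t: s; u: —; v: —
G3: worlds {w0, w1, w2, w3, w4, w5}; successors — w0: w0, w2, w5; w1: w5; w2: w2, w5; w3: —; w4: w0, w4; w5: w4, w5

G3

Frame correspondent (Sahlqvist): ∀x ∀y (Rxy → ∃z (Rxz ∧ Rzy)) — i.e. density.
G1: fails — Rtu but no z with Rtz and Rzu.
G2: fails — Rts but no z with Rtz and Rzs.
G3: ✓.
Valid on: G3.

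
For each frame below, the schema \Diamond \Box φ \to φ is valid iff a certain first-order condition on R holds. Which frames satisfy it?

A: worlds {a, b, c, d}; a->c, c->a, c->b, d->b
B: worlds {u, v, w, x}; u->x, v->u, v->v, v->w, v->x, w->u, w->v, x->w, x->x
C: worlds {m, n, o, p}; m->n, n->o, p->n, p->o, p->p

none

Frame correspondent (Sahlqvist): \forall x \forall y (Rxy \to Ryx) — i.e. symmetry.
A: fails — Rdb but not Rbd.
B: fails — Rxw but not Rwx.
C: fails — Rpn but not Rnp.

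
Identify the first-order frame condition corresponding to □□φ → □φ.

density: ∀x ∀y (Rxy → ∃z (Rxz ∧ Rzy))

Suppose □□φ→□φ is valid. Take Rxy and set V(φ)={w : xR²w}. Then □□φ at x, so □φ at x, so φ at y, i.e. ∃z(Rxz∧Rzy).
Conversely, on a frame with density the schema holds at every world under every valuation.
So the correspondent is density.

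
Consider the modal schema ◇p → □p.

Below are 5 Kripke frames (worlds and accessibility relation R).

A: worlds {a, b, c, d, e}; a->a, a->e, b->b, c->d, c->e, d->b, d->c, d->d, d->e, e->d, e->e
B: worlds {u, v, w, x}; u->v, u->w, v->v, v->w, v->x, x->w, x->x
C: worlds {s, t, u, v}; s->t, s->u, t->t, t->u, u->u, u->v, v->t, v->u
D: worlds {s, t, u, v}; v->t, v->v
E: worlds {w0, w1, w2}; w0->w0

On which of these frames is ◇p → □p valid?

Frame correspondent (Sahlqvist): ∀x ∀y ∀z (Rxy ∧ Rxz → y = z) — i.e. partial functionality.
A: fails — a sees both a and e.
B: fails — u sees both v and w.
C: fails — s sees both t and u.
D: fails — v sees both t and v.
E: condition met.

E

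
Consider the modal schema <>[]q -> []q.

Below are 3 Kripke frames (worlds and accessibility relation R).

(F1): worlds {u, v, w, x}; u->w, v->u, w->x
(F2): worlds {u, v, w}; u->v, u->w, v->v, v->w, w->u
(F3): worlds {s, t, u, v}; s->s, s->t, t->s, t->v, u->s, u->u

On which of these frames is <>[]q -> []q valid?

This is the axiom for the Euclidean property; its first-order frame correspondent is forall x forall y forall z (Rxy & Rxz -> Ryz).
(F1): fails — Ruw and Ruw but not Rww.
(F2): fails — Ruw and Ruv but not Rwv.
(F3): fails — Rst and Rst but not Rtt.
Valid on no frame.

none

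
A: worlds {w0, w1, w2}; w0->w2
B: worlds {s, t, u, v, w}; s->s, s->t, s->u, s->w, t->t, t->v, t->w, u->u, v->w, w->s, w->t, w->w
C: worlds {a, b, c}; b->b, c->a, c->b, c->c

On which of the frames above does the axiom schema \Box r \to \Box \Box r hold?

This is the axiom for transitivity; its first-order frame correspondent is \forall x \forall y \forall z (Rxy \wedge Ryz \to Rxz).
A: satisfies the condition.
B: fails — Rwt and Rtv but not Rwv.
C: satisfies the condition.
Valid on: A, C.

A, C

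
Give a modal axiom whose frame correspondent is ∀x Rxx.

The condition is reflexivity. The T schema □q → q defines it.
Suppose □q→q is valid. At any x set V(q)={w : Rxw}. Then □q holds at x, so q holds at x, i.e. Rxx.

□q → q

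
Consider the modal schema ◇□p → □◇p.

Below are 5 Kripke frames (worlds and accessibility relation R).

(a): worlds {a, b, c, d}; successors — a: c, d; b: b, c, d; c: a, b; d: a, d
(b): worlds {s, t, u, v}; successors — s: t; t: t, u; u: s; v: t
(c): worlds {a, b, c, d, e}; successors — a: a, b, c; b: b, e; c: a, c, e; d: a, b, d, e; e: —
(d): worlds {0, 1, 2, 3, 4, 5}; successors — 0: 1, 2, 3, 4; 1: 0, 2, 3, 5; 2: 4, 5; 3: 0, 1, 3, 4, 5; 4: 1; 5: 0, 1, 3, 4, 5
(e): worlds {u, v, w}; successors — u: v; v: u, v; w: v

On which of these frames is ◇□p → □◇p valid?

The schema corresponds to convergence: ∀x ∀y ∀z (Rxy ∧ Rxz → ∃w (Ryw ∧ Rzw)).
(a): holds.
(b): fails — Rtt and Rtu but t and u have no common successor.
(c): fails — Rbb and Rbe but b and e have no common successor.
(d): fails — R01 and R04 but 1 and 4 have no common successor.
(e): holds.
Valid on: (a), (e).

(a), (e)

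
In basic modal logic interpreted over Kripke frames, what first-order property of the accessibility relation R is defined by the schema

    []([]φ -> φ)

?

Shift-reflexivity

Suppose □(□φ→φ) is valid. Take Rxy and set V(φ)={w : Ryw}. Then at y, □φ holds; since □(□φ→φ) at x, □φ→φ at y, so φ at y, i.e. Ryy.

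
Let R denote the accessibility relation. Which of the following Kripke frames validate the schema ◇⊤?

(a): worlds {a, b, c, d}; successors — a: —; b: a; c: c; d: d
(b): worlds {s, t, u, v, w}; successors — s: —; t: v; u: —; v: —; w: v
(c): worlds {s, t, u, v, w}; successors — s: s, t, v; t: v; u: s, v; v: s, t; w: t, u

(c)

This is the axiom for seriality; its first-order frame correspondent is ∀x ∃y Rxy.
(a): fails — world a has no successor.
(b): fails — world s has no successor.
(c): ✓.
Valid on: (c).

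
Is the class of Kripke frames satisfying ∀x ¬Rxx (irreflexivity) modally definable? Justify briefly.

If a class were modally definable it would be closed under surjective bounded morphisms (Goldblatt–Thomason).
The 5-cycle (worlds w0,w1,w2,w3,w4 with w0→w1→w2→w3→w4→w0) is irreflexive, and the map sending every world to a single reflexive point • is a surjective bounded morphism (forth: every edge maps to (•,•); back: every world has a successor). So any modal formula valid on the 5-cycle is also valid on the reflexive point, which is not irreflexive.
Hence irreflexivity is not modally definable.

Not modally definable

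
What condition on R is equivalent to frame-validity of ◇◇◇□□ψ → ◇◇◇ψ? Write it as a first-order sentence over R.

∀x ∀y (xR³y → ∃w (yR²w ∧ xR³w))

This is a Sahlqvist (Geach-type) schema ◇^3□^2ψ → □^0◇^3ψ.
Minimal-valuation argument: fix x; take any y with xR^3y and any z with xR^0z. Set V(ψ) to the set of worlds R-reachable from y in exactly 2 steps. Then □^2ψ holds at y, so the antecedent holds at x; validity forces ◇^3ψ at z, giving a w with zR^3w and yR^2w.
First-order correspondent: ∀x ∀y (xR³y → ∃w (yR²w ∧ xR³w)).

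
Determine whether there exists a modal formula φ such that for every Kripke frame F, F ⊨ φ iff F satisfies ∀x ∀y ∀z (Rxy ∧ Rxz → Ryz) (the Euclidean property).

This is a Sahlqvist condition; the 5 axiom ◇r → □◇r defines it.

Yes, by ◇r → □◇r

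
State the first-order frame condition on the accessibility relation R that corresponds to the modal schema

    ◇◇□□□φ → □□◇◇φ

∀x ∀y ∀z ((xR²y ∧ xR²z) → ∃w (yR³w ∧ zR²w))

This is a Sahlqvist (Geach-type) schema ◇^2□^3φ → □^2◇^2φ.
First-order correspondent: ∀x ∀y ∀z ((xR²y ∧ xR²z) → ∃w (yR³w ∧ zR²w)).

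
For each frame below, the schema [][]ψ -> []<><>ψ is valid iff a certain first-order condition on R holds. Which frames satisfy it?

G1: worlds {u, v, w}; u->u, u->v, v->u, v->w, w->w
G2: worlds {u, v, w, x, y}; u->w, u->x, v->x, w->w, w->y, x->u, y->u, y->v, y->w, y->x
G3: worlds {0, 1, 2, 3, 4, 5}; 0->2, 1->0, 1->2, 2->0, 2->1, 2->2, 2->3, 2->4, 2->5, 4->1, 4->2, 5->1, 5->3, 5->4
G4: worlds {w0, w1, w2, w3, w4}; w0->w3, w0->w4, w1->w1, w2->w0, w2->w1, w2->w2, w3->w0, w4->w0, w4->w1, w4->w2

G1

Frame correspondent (Sahlqvist): forall x forall z (xRz -> exists w (x R^2 w & z R^2 w)) — i.e. a generalized confluence (Geach) condition.
G1: satisfies the condition.
G2: fails — vRx but no t with vR²t and xR²t.
G3: fails — 2R3 but no w with 2R²w and 3R²w.
G4: fails — w0Rw3 but no w with w0R²w and w3R²w.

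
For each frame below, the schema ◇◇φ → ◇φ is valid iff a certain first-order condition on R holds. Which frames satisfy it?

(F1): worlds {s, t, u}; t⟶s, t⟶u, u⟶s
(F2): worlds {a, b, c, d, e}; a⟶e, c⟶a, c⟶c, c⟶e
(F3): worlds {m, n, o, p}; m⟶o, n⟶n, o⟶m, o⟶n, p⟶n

(F1), (F2)

This is the axiom for transitivity; its first-order frame correspondent is ∀x ∀y ∀z (Rxy ∧ Ryz → Rxz).
(F1): holds.
(F2): holds.
(F3): fails — Rom and Rmo but not Roo.
Valid on: (F1), (F2).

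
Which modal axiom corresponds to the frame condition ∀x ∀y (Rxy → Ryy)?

□(□ψ → ψ)

A defining formula is □(□ψ → ψ) (the T□ axiom).
Suppose □(□ψ→ψ) is valid. Take Rxy and set V(ψ)={w : Ryw}. Then at y, □ψ holds; since □(□ψ→ψ) at x, □ψ→ψ at y, so ψ at y, i.e. Ryy.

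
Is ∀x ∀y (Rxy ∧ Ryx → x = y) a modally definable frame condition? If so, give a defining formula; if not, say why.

Any modally definable frame class is closed under surjective bounded morphisms.
The 8-cycle (worlds 0,1,2,3,4,5,6,7 with 0→1→2→3→4→5→6→7→0) is antisymmetric. Sending even-indexed worlds to • and odd-indexed worlds to ∘ is a surjective bounded morphism onto the two-world frame with •↔∘, which is not antisymmetric.
So no modal formula (or set of formulas) defines exactly the antisymmetric frames.

Not definable by any modal formula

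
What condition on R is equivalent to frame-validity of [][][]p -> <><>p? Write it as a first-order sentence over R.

forall x exists w (x R^3 w & x R^2 w)

This is a Sahlqvist (Geach-type) schema ◇^0□^3p → □^0◇^2p.
Minimal-valuation argument: fix x; take any y with xR^0y and any z with xR^0z. Set V(p) to the set of worlds R-reachable from y in exactly 3 steps. Then □^3p holds at y, so the antecedent holds at x; validity forces ◇^2p at z, giving a w with zR^2w and yR^3w.
First-order correspondent: forall x exists w (x R^3 w & x R^2 w).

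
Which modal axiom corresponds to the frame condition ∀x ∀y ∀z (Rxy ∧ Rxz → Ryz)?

◇q → □◇q

This is the Euclidean property; the standard corresponding axiom is 5: ◇q → □◇q.
Suppose ◇q→□◇q is valid. Take Rxy, Rxz and set V(q)={y}. Then ◇q at x, so □◇q at x, so ◇q at z, so some w with Rzw has q; w=y, i.e. Rzy. By symmetry of the argument, Ryz.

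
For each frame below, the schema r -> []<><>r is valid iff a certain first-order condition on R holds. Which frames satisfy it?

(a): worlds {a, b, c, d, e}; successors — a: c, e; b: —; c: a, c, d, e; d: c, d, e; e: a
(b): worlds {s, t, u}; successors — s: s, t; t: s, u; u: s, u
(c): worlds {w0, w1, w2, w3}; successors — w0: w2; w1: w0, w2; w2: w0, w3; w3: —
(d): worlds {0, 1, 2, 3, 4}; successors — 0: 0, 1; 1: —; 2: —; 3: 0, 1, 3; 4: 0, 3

The schema corresponds to a generalized confluence (Geach) condition: forall x forall z (xRz -> exists w (x = w & z R^2 w)).
(a): fails — aRe but no w with a=w and eR²w.
(b): condition met.
(c): fails — w0Rw2 but no w with w0=w and w2R²w.
(d): fails — 0R1 but no w with 0=w and 1R²w.
Valid on: (b).

(b)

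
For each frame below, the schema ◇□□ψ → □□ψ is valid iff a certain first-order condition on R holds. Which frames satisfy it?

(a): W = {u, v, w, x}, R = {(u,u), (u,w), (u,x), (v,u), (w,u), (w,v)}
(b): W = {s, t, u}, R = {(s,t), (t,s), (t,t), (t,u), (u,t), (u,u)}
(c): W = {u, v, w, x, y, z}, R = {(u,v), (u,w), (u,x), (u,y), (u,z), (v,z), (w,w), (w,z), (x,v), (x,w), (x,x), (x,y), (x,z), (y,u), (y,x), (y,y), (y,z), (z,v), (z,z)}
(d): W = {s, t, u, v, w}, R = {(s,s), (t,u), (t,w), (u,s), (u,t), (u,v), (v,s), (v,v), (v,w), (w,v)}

(b)

The schema corresponds to a generalized confluence (Geach) condition: ∀x ∀y ∀z ((xRy ∧ xR²z) → ∃w (yR²w ∧ z = w)).
(a): fails — uRw, uR²v but no t with wR²t and v=t.
(b): holds.
(c): fails — uRv, uR²u but no t with vR²t and u=t.
(d): fails — tRu, tR²t but no w* with uR²w* and t=w*.
Valid on: (b).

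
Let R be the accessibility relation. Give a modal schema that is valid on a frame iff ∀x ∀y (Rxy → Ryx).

s → □◇s

The condition is symmetry. The B schema s → □◇s defines it.
Suppose s→□◇s is valid. Take Rxy and set V(s)={x}. Then s at x, so □◇s at x, so ◇s at y, so some z with Ryz has s; z=x, i.e. Ryx.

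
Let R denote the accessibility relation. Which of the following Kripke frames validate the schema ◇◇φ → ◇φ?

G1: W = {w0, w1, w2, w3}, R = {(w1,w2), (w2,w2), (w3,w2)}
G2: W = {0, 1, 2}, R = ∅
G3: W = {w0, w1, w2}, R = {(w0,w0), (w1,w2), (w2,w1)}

G1, G2

This is the axiom for transitivity; its first-order frame correspondent is ∀x ∀y ∀z (Rxy ∧ Ryz → Rxz).
G1: condition met.
G2: condition met.
G3: fails — Rw1w2 and Rw2w1 but not Rw1w1.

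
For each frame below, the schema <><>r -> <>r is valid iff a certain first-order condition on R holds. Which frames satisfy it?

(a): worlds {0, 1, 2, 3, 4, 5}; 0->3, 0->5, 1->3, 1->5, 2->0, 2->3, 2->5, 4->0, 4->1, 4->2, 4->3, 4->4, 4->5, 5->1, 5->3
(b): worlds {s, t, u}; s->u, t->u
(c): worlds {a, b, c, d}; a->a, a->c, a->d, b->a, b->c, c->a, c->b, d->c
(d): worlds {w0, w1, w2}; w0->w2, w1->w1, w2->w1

(b)

The schema corresponds to transitivity: forall x forall y forall z (Rxy & Ryz -> Rxz).
(a): fails — R25 and R51 but not R21.
(b): satisfies the condition.
(c): fails — Rbc and Rcb but not Rbb.
(d): fails — Rw0w2 and Rw2w1 but not Rw0w1.
Valid on: (b).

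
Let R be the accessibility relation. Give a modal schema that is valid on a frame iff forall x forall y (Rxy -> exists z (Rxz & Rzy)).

□□s → □s

A defining formula is □□s → □s (the C4 axiom).
Suppose □□s→□s is valid. Take Rxy and set V(s)={w : xR²w}. Then □□s at x, so □s at x, so s at y, i.e. ∃z(Rxz∧Rzy).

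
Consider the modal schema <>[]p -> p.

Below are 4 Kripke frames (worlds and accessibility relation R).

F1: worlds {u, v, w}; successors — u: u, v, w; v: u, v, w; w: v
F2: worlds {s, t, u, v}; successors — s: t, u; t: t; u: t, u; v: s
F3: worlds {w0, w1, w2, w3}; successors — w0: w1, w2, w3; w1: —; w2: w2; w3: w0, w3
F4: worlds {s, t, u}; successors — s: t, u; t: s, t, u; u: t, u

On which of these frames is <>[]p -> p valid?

The schema corresponds to symmetry: forall x forall y (Rxy -> Ryx).
F1: fails — Ruw but not Rwu.
F2: fails — Rut but not Rtu.
F3: fails — Rw0w1 but not Rw1w0.
F4: fails — Rsu but not Rus.
Valid on no frame.

none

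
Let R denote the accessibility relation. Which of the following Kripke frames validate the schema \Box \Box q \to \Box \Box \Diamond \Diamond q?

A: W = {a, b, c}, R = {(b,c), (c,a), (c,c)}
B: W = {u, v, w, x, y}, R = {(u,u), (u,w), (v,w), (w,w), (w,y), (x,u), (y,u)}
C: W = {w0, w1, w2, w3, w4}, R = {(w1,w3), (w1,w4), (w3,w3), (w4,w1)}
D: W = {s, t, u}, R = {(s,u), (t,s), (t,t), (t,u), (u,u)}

This is the axiom for a generalized confluence (Geach) condition; its first-order frame correspondent is \forall x \forall z (x R^2 z \to \exists w (x R^2 w \wedge z R^2 w)).
A: fails — bR²a but no w with bR²w and aR²w.
B: ✓.
C: ✓.
D: ✓.

B, C, D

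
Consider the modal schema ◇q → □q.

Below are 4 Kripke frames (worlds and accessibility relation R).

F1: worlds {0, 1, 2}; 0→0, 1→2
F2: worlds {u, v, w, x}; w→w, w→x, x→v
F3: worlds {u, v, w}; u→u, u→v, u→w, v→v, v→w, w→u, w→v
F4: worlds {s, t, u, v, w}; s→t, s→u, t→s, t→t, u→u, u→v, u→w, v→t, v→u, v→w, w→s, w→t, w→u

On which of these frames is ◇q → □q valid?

F1

Frame correspondent (Sahlqvist): ∀x ∀y ∀z (Rxy ∧ Rxz → y = z) — i.e. partial functionality.
F1: holds.
F2: fails — w sees both w and x.
F3: fails — u sees both u and v.
F4: fails — s sees both t and u.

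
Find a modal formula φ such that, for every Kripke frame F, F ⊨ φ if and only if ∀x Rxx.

A defining formula is □s → s (the T axiom).
Suppose □s→s is valid. At any x set V(s)={w : Rxw}. Then □s holds at x, so s holds at x, i.e. Rxx.

□s → s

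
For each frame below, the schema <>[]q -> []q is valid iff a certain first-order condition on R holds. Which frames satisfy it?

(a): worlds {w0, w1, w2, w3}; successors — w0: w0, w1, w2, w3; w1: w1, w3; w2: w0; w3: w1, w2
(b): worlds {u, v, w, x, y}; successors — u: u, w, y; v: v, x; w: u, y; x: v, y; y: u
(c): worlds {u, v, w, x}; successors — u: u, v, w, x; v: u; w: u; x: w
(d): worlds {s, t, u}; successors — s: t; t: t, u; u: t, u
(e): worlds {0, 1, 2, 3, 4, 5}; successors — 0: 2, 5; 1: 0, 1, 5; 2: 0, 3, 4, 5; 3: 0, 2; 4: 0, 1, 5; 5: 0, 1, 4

Frame correspondent (Sahlqvist): forall x forall y forall z (Rxy & Rxz -> Ryz) — i.e. the Euclidean property.
(a): fails — Rw0w1 and Rw0w0 but not Rw1w0.
(b): fails — Ruw and Ruw but not Rww.
(c): fails — Ruv and Ruv but not Rvv.
(d): condition met.
(e): fails — R02 and R02 but not R22.
Valid on: (d).

(d)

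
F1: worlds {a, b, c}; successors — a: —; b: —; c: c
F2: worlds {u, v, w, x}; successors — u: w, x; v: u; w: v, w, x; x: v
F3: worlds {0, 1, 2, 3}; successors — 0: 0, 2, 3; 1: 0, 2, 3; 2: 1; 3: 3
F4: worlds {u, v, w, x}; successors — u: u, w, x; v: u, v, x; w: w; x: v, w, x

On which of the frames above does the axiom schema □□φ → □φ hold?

F1, F4

Frame correspondent (Sahlqvist): ∀x ∀y (Rxy → ∃z (Rxz ∧ Rzy)) — i.e. density.
F1: satisfies the condition.
F2: fails — Rvu but no z with Rvz and Rzu.
F3: fails — R21 but no z with R2z and Rz1.
F4: satisfies the condition.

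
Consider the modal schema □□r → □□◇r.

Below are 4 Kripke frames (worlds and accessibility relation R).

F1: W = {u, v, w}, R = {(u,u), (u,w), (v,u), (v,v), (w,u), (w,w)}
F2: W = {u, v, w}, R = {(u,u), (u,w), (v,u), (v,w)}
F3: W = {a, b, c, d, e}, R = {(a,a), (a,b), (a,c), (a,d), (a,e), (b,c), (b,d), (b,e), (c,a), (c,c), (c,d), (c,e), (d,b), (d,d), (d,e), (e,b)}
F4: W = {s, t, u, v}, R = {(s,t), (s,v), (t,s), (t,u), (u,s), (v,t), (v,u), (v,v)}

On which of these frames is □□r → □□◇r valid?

The schema corresponds to a generalized confluence (Geach) condition: ∀x ∀z (xR²z → ∃w (xR²w ∧ zRw)).
F1: holds.
F2: fails — uR²w but no t with uR²t and wRt.
F3: fails — eR²e but no w with eR²w and eRw.
F4: fails — uR²t but no w with uR²w and tRw.
Valid on: F1.

F1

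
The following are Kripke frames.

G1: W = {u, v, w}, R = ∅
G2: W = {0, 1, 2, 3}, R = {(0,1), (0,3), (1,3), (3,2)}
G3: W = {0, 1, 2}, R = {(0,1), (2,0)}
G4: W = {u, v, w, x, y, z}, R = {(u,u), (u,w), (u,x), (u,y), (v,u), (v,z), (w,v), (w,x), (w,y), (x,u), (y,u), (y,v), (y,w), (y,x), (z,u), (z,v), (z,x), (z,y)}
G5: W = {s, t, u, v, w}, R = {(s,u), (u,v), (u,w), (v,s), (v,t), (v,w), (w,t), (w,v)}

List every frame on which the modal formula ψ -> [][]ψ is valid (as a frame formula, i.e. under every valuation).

G1

The schema corresponds to a generalized confluence (Geach) condition: forall x forall z (x R^2 z -> exists w (x = w & z = w)).
G1: condition met.
G2: fails — 0R²2 but 0 ≠ 2.
G3: fails — 2R²1 but 2 ≠ 1.
G4: fails — uR²v but u ≠ v.
G5: fails — sR²v but s ≠ v.
Valid on: G1.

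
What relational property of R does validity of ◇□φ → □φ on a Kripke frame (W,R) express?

The Euclidean property

This is frame-equivalent to ◇φ → □◇φ (substitute ¬φ for φ and contrapose).
Suppose ◇φ→□◇φ is valid. Take Rxy, Rxz and set V(φ)={y}. Then ◇φ at x, so □◇φ at x, so ◇φ at z, so some w with Rzw has φ; w=y, i.e. Rzy. By symmetry of the argument, Ryz.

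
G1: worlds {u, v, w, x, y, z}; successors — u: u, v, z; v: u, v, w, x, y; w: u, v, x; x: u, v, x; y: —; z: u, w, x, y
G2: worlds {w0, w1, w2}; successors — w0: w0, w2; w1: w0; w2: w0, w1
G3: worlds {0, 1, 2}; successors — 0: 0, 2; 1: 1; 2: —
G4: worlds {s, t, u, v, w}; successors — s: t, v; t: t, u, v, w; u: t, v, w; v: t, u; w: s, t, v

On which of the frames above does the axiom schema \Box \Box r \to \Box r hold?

The schema corresponds to density: \forall x \forall y (Rxy \to \exists z (Rxz \wedge Rzy)).
G1: fails — Rzy but no t with Rzt and Rty.
G2: fails — Rw2w1 but no z with Rw2z and Rzw1.
G3: ✓.
G4: fails — Rws but no z with Rwz and Rzs.

G3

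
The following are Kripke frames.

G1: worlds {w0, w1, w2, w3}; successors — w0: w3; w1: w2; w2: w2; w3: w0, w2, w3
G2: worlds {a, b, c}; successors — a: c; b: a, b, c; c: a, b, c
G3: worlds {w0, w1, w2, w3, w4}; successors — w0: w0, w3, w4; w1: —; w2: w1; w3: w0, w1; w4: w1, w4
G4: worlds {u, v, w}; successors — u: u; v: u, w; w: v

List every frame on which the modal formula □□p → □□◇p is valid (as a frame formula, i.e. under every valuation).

G1, G2

Frame correspondent (Sahlqvist): ∀x ∀z (xR²z → ∃w (xR²w ∧ zRw)) — i.e. a generalized confluence (Geach) condition.
G1: satisfies the condition.
G2: satisfies the condition.
G3: fails — w0R²w1 but no w with w0R²w and w1Rw.
G4: fails — wR²w but no t with wR²t and wRt.
Valid on: G1, G2.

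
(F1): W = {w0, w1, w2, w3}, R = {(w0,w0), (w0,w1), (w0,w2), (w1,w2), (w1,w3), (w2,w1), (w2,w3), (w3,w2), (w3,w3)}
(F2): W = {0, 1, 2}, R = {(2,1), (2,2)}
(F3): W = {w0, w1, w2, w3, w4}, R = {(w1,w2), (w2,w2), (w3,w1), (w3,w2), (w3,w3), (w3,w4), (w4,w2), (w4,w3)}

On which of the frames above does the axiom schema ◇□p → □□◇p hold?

Frame correspondent (Sahlqvist): ∀x ∀y ∀z ((xRy ∧ xR²z) → ∃w (yRw ∧ zRw)) — i.e. a generalized confluence (Geach) condition.
(F1): condition met.
(F2): fails — 2R1, 2R²1 but no w with 1Rw and 1Rw.
(F3): condition met.
Valid on: (F1), (F3).

(F1), (F3)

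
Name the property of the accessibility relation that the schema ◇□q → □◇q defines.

Suppose ◇□q→□◇q is valid. Take Rxy, Rxz and set V(q)={w : Ryw}. Then □q at y so ◇□q at x, so □◇q at x, so ◇q at z, giving w with Rzw and Ryw.
Conversely, any frame satisfying ∀x ∀y ∀z (Rxy ∧ Rxz → ∃w (Ryw ∧ Rzw)) validates the schema.
So the correspondent is convergence.

Convergence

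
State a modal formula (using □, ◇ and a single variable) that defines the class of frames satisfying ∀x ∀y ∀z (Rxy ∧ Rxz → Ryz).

This is the Euclidean property; the standard corresponding axiom is 5: ◇s → □◇s.
Suppose ◇s→□◇s is valid. Take Rxy, Rxz and set V(s)={y}. Then ◇s at x, so □◇s at x, so ◇s at z, so some w with Rzw has s; w=y, i.e. Rzy. By symmetry of the argument, Ryz.

◇s → □◇s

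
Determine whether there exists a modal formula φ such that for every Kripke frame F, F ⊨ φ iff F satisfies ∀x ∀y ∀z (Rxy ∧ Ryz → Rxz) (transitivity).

Yes: it is transitivity, defined by the 4 schema □p → □□p.

Definable; □p → □□p defines it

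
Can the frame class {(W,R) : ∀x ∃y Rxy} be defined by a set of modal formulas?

Yes — defined by □r → ◇r

Yes: it is seriality, defined by the D schema □r → ◇r.
Suppose □r→◇r is valid. At any x set V(r)=W. Then □r at x, so ◇r at x, so x has a successor.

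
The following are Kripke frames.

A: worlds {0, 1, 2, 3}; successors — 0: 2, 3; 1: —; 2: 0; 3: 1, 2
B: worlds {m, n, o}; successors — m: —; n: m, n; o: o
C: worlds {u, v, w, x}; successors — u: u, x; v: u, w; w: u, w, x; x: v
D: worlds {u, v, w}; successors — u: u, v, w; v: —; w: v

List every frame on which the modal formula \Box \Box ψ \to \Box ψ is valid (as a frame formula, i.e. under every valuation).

B

This is the axiom for density; its first-order frame correspondent is \forall x \forall y (Rxy \to \exists z (Rxz \wedge Rzy)).
A: fails — R32 but no z with R3z and Rz2.
B: satisfies the condition.
C: fails — Rxv but no z with Rxz and Rzv.
D: fails — Rwv but no z with Rwz and Rzv.
Valid on: B.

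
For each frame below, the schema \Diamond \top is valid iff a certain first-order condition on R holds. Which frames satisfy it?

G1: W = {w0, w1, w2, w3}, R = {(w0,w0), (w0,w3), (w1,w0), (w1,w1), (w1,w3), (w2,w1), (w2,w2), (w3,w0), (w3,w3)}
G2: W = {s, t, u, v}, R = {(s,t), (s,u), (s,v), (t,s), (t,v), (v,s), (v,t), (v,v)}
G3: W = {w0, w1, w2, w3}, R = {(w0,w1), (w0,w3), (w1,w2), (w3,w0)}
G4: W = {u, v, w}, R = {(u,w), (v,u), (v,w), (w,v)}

G1, G4

Frame correspondent (Sahlqvist): \forall x \exists y Rxy — i.e. seriality.
G1: satisfies the condition.
G2: fails — world u has no successor.
G3: fails — world w2 has no successor.
G4: satisfies the condition.
Valid on: G1, G4.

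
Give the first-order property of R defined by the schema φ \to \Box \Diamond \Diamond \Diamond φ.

This is a Sahlqvist (Geach-type) schema ◇^0□^0φ → □^1◇^3φ.
First-order correspondent: \forall x \forall z (xRz \to \exists w (x = w \wedge z R^3 w)).

\forall x \forall z (xRz \to \exists w (x = w \wedge z R^3 w))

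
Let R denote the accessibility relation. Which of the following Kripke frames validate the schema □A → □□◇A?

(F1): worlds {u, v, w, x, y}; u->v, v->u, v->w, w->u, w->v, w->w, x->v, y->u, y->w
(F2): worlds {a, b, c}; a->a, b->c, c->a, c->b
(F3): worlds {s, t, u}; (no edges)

Frame correspondent (Sahlqvist): ∀x ∀z (xR²z → ∃w (xRw ∧ zRw)) — i.e. a generalized confluence (Geach) condition.
(F1): fails — vR²u but no t with vRt and uRt.
(F2): fails — bR²a but no w with bRw and aRw.
(F3): ✓.
Valid on: (F3).

(F3)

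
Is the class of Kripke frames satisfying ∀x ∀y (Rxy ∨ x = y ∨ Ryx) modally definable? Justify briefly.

No — not modally definable

If a class were modally definable it would be closed under disjoint unions (Goldblatt–Thomason).
Take 4 disjoint single-world reflexive frames: each is trivially connected, but their disjoint union has 4 worlds with no edge between distinct components, so it is not connected.
So no modal formula (or set of formulas) defines exactly the connected frames.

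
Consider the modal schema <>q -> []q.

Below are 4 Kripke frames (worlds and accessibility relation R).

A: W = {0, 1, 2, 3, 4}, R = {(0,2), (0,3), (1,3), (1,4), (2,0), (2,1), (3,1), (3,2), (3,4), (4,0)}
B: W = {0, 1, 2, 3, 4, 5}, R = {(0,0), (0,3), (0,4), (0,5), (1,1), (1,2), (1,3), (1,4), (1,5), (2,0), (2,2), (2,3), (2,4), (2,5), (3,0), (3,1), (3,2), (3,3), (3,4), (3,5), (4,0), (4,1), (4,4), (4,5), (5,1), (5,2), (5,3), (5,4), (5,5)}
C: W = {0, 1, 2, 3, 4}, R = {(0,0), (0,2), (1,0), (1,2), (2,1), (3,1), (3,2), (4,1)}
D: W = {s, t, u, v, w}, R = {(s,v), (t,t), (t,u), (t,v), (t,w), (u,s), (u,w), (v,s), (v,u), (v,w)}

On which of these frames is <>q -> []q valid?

none

Frame correspondent (Sahlqvist): forall x forall y forall z (Rxy & Rxz -> y = z) — i.e. partial functionality.
A: fails — 0 sees both 2 and 3.
B: fails — 0 sees both 0 and 3.
C: fails — 0 sees both 0 and 2.
D: fails — t sees both t and u.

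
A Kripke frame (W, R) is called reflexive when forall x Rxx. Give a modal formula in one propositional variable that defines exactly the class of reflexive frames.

□p → p

This is reflexivity; the standard corresponding axiom is T: □p → p.
Suppose □p→p is valid. At any x set V(p)={w : Rxw}. Then □p holds at x, so p holds at x, i.e. Rxx.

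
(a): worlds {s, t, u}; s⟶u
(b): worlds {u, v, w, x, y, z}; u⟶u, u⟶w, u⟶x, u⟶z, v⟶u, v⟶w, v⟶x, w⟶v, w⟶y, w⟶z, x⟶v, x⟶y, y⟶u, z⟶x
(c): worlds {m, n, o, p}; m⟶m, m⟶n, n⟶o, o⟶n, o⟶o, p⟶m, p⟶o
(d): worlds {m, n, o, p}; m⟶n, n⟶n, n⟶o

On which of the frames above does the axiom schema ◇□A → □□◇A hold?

The schema corresponds to a generalized confluence (Geach) condition: ∀x ∀y ∀z ((xRy ∧ xR²z) → ∃w (yRw ∧ zRw)).
(a): satisfies the condition.
(b): fails — uRu, uR²x but no t with uRt and xRt.
(c): fails — mRm, mR²n but no w with mRw and nRw.
(d): fails — mRn, mR²o but no w with nRw and oRw.
Valid on: (a).

(a)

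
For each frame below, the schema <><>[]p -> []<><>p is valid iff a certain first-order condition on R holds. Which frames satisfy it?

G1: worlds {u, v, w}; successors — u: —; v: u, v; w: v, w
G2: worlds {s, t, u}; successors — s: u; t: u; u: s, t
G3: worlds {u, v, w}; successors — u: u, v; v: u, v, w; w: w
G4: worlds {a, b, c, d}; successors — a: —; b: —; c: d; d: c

The schema corresponds to a generalized confluence (Geach) condition: forall x forall y forall z ((x R^2 y & xRz) -> exists w (yRw & z R^2 w)).
G1: fails — vR²u, vRu but no t with uRt and uR²t.
G2: holds.
G3: fails — vR²u, vRw but no t with uRt and wR²t.
G4: holds.
Valid on: G2, G4.

G2, G4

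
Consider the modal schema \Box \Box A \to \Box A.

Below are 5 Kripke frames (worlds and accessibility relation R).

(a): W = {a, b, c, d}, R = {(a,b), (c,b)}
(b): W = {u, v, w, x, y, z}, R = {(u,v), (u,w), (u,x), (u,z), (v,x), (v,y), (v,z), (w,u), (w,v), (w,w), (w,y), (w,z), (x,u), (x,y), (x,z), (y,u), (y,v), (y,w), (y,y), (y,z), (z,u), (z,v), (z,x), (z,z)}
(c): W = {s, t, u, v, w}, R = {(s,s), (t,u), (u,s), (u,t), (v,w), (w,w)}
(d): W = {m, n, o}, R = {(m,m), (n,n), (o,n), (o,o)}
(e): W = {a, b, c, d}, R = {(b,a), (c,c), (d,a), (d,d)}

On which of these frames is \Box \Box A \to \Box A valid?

(b), (d)

This is the axiom for density; its first-order frame correspondent is \forall x \forall y (Rxy \to \exists z (Rxz \wedge Rzy)).
(a): fails — Rab but no z with Raz and Rzb.
(b): ✓.
(c): fails — Rut but no z with Ruz and Rzt.
(d): ✓.
(e): fails — Rba but no z with Rbz and Rza.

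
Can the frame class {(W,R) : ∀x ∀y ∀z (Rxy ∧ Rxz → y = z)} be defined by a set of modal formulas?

The condition is partial functionality. A defining modal formula is ◇q → □q.

Yes — defined by ◇q → □q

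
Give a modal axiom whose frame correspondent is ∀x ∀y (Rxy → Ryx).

This is symmetry; the standard corresponding axiom is B: s → □◇s.
Suppose s→□◇s is valid. Take Rxy and set V(s)={x}. Then s at x, so □◇s at x, so ◇s at y, so some z with Ryz has s; z=x, i.e. Ryx.

s → □◇s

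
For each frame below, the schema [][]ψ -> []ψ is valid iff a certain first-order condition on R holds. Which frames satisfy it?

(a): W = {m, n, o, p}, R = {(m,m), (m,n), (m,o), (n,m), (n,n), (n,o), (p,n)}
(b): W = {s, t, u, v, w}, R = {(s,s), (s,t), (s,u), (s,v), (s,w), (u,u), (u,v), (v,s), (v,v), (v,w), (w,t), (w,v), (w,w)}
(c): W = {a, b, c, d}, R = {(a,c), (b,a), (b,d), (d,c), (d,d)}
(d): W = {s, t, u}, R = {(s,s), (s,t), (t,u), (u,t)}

(a), (b)

The schema corresponds to density: forall x forall y (Rxy -> exists z (Rxz & Rzy)).
(a): satisfies the condition.
(b): satisfies the condition.
(c): fails — Rba but no z with Rbz and Rza.
(d): fails — Rtu but no z with Rtz and Rzu.
Valid on: (a), (b).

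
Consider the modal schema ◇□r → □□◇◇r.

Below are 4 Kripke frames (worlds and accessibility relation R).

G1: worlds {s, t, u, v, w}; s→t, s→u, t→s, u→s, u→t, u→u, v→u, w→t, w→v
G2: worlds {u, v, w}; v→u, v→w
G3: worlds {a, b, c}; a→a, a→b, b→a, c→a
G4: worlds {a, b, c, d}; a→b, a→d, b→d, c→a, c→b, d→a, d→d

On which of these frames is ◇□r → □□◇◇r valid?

This is the axiom for a generalized confluence (Geach) condition; its first-order frame correspondent is ∀x ∀y ∀z ((xRy ∧ xR²z) → ∃w (yRw ∧ zR²w)).
G1: fails — sRt, sR²t but no w* with tRw* and tR²w*.
G2: holds.
G3: holds.
G4: holds.
Valid on: G2, G3, G4.

G2, G3, G4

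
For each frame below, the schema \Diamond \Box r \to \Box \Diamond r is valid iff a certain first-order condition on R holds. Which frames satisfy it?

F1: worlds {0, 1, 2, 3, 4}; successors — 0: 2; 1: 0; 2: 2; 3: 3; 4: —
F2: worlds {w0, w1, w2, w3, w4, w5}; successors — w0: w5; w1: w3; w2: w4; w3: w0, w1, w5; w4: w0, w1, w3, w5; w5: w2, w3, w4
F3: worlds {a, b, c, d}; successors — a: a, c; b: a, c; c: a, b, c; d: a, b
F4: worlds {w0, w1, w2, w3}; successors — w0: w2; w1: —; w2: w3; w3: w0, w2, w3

The schema corresponds to convergence: \forall x \forall y \forall z (Rxy \wedge Rxz \to \exists w (Ryw \wedge Rzw)).
F1: holds.
F2: fails — Rw3w5 and Rw3w0 but w5 and w0 have no common successor.
F3: holds.
F4: fails — Rw3w2 and Rw3w0 but w2 and w0 have no common successor.

F1, F3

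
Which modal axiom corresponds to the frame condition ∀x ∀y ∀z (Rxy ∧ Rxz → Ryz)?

The condition is the Euclidean property. The 5 schema ◇q → □◇q defines it.
Suppose ◇q→□◇q is valid. Take Rxy, Rxz and set V(q)={y}. Then ◇q at x, so □◇q at x, so ◇q at z, so some w with Rzw has q; w=y, i.e. Rzy. By symmetry of the argument, Ryz.

◇q → □◇q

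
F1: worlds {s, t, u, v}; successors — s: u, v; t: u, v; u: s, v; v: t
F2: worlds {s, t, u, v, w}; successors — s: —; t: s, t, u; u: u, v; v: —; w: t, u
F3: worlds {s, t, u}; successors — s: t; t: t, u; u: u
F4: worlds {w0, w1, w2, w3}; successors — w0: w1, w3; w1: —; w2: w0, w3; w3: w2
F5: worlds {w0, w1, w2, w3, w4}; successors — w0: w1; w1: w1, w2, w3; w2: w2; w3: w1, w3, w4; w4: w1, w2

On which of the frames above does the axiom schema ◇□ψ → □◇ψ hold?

F3

The schema corresponds to convergence: ∀x ∀y ∀z (Rxy ∧ Rxz → ∃w (Ryw ∧ Rzw)).
F1: fails — Rsv and Rsu but v and u have no common successor.
F2: fails — Rts and Rts but s and s have no common successor.
F3: condition met.
F4: fails — Rw0w1 and Rw0w1 but w1 and w1 have no common successor.
F5: fails — Rw1w2 and Rw1w3 but w2 and w3 have no common successor.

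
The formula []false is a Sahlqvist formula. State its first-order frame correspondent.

□⊥ is valid iff no world has any successor (otherwise □⊥ fails at any world with one).
The converse is a direct semantic check.
So the correspondent is emptiness of R.

emptiness of R: forall x forall y ~Rxy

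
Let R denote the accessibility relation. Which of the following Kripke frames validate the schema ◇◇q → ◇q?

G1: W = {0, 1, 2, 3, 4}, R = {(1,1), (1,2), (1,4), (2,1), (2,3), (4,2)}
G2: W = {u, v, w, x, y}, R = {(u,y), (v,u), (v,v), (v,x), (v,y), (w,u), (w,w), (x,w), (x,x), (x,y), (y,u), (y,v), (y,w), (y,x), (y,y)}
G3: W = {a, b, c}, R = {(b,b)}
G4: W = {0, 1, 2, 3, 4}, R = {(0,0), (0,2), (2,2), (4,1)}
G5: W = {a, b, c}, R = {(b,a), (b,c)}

Frame correspondent (Sahlqvist): ∀x ∀y ∀z (Rxy ∧ Ryz → Rxz) — i.e. transitivity.
G1: fails — R12 and R23 but not R13.
G2: fails — Rxw and Rwu but not Rxu.
G3: holds.
G4: holds.
G5: holds.

G3, G4, G5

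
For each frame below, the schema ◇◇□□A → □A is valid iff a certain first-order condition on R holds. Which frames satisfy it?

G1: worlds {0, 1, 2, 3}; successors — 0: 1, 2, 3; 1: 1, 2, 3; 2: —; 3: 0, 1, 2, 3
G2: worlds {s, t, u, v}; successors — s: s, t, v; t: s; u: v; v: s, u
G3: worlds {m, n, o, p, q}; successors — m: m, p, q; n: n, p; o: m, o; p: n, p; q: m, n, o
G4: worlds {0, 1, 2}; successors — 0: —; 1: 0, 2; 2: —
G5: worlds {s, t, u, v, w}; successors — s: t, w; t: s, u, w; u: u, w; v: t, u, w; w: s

G4

The schema corresponds to a generalized confluence (Geach) condition: ∀x ∀y ∀z ((xR²y ∧ xRz) → ∃w (yR²w ∧ z = w)).
G1: fails — 0R²2, 0R1 but no w with 2R²w and 1=w.
G2: fails — sR²u, sRt but no w with uR²w and t=w.
G3: fails — mR²n, mRm but no w with nR²w and m=w.
G4: holds.
G5: fails — sR²s, sRt but no w* with sR²w* and t=w*.
Valid on: G4.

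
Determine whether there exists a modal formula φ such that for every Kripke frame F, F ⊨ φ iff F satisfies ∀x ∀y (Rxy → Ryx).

The condition is symmetry. A defining modal formula is q → □◇q.

Yes, by q → □◇q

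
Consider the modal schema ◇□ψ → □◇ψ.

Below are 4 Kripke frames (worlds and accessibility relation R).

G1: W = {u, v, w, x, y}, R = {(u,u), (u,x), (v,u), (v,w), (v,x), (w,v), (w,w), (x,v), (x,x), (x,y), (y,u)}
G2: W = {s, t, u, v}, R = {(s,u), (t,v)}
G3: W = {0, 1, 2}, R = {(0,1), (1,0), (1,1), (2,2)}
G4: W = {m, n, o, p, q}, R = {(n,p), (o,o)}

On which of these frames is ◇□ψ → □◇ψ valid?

The schema corresponds to convergence: ∀x ∀y ∀z (Rxy ∧ Rxz → ∃w (Ryw ∧ Rzw)).
G1: fails — Rvw and Rvu but w and u have no common successor.
G2: fails — Rsu and Rsu but u and u have no common successor.
G3: condition met.
G4: fails — Rnp and Rnp but p and p have no common successor.
Valid on: G3.

G3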